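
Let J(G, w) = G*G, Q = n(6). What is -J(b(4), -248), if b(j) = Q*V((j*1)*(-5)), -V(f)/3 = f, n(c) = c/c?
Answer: -3600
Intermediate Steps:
n(c) = 1
Q = 1
V(f) = -3*f
b(j) = 15*j (b(j) = 1*(-3*j*1*(-5)) = 1*(-3*j*(-5)) = 1*(-(-15)*j) = 1*(15*j) = 15*j)
J(G, w) = G²
-J(b(4), -248) = -(15*4)² = -1*60² = -1*3600 = -3600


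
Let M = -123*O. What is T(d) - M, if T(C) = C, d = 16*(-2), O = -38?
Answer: -4706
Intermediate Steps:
d = -32
M = 4674 (M = -123*(-38) = 4674)
T(d) - M = -32 - 1*4674 = -32 - 4674 = -4706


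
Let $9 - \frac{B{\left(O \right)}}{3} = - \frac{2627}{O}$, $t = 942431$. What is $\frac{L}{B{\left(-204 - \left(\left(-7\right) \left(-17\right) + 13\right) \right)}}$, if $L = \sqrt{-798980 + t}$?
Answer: $\frac{1008 \sqrt{1771}}{397} \approx 106.85$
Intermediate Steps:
$L = 9 \sqrt{1771}$ ($L = \sqrt{-798980 + 942431} = \sqrt{143451} = 9 \sqrt{1771} \approx 378.75$)
$B{\left(O \right)} = 27 + \frac{7881}{O}$ ($B{\left(O \right)} = 27 - 3 \left(- \frac{2627}{O}\right) = 27 + \frac{7881}{O}$)
$\frac{L}{B{\left(-204 - \left(\left(-7\right) \left(-17\right) + 13\right) \right)}} = \frac{9 \sqrt{1771}}{27 + \frac{7881}{-204 - \left(\left(-7\right) \left(-17\right) + 13\right)}} = \frac{9 \sqrt{1771}}{27 + \frac{7881}{-204 - \left(119 + 13\right)}} = \frac{9 \sqrt{1771}}{27 + \frac{7881}{-204 - 132}} = \frac{9 \sqrt{1771}}{27 + \frac{7881}{-336}} = \frac{9 \sqrt{1771}}{27 + 7881 \left(- \frac{1}{336}\right)} = \frac{9 \sqrt{1771}}{27 - \frac{2627}{112}} = \frac{9 \sqrt{1771}}{\frac{397}{112}} = 9 \sqrt{1771} \cdot \frac{112}{397} = \frac{1008 \sqrt{1771}}{397}$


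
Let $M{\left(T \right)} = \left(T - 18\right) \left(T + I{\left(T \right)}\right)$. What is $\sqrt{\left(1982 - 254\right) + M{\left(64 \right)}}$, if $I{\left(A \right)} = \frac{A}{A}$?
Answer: $\sqrt{4718} \approx 68.688$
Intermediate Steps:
$I{\left(A \right)} = 1$
$M{\left(T \right)} = \left(1 + T\right) \left(-18 + T\right)$ ($M{\left(T \right)} = \left(T - 18\right) \left(T + 1\right) = \left(-18 + T\right) \left(1 + T\right) = \left(1 + T\right) \left(-18 + T\right)$)
$\sqrt{\left(1982 - 254\right) + M{\left(64 \right)}} = \sqrt{\left(1982 - 254\right) - \left(1106 - 4096\right)} = \sqrt{1728 - -2990} = \sqrt{1728 + 2990} = \sqrt{4718}$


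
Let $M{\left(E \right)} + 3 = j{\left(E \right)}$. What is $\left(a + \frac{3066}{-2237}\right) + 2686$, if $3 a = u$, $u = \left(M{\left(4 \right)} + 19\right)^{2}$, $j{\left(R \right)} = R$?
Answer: $\frac{18911348}{6711} \approx 2818.0$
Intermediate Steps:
$M{\left(E \right)} = -3 + E$
$u = 400$ ($u = \left(\left(-3 + 4\right) + 19\right)^{2} = \left(1 + 19\right)^{2} = 20^{2} = 400$)
$a = \frac{400}{3}$ ($a = \frac{1}{3} \cdot 400 = \frac{400}{3} \approx 133.33$)
$\left(a + \frac{3066}{-2237}\right) + 2686 = \left(\frac{400}{3} + \frac{3066}{-2237}\right) + 2686 = \left(\frac{400}{3} + 3066 \left(- \frac{1}{2237}\right)\right) + 2686 = \left(\frac{400}{3} - \frac{3066}{2237}\right) + 2686 = \frac{885602}{6711} + 2686 = \frac{18911348}{6711}$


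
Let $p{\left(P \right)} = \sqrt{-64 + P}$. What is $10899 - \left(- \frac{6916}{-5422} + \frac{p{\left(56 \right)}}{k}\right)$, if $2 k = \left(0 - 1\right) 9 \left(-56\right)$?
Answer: $\frac{29543731}{2711} - \frac{i \sqrt{2}}{126} \approx 10898.0 - 0.011224 i$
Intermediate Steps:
$k = 252$ ($k = \frac{\left(0 - 1\right) 9 \left(-56\right)}{2} = \frac{\left(-1\right) 9 \left(-56\right)}{2} = \frac{\left(-9\right) \left(-56\right)}{2} = \frac{1}{2} \cdot 504 = 252$)
$10899 - \left(- \frac{6916}{-5422} + \frac{p{\left(56 \right)}}{k}\right) = 10899 - \left(- \frac{6916}{-5422} + \frac{\sqrt{-64 + 56}}{252}\right) = 10899 - \left(\left(-6916\right) \left(- \frac{1}{5422}\right) + \sqrt{-8} \cdot \frac{1}{252}\right) = 10899 - \left(\frac{3458}{2711} + 2 i \sqrt{2} \cdot \frac{1}{252}\right) = 10899 - \left(\frac{3458}{2711} + \frac{i \sqrt{2}}{126}\right) = \frac{29543731}{2711} - \frac{i \sqrt{2}}{126}$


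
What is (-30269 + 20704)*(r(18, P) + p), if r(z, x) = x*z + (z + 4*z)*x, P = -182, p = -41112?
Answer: 581245920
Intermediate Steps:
r(z, x) = 6*x*z (r(z, x) = x*z + (5*z)*x = x*z + 5*x*z = 6*x*z)
(-30269 + 20704)*(r(18, P) + p) = (-30269 + 20704)*(6*(-182)*18 - 41112) = -9565*(-19656 - 41112) = -9565*(-60768) = 581245920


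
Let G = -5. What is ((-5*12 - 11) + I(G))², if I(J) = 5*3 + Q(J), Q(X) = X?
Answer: 3721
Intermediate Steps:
I(J) = 15 + J (I(J) = 5*3 + J = 15 + J)
((-5*12 - 11) + I(G))² = ((-5*12 - 11) + (15 - 5))² = ((-60 - 11) + 10)² = (-71 + 10)² = (-61)² = 3721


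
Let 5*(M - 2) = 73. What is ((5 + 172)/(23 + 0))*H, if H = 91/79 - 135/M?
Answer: -8101644/150811 ≈ -53.721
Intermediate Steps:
M = 83/5 (M = 2 + (⅕)*73 = 2 + 73/5 = 83/5 ≈ 16.600)
H = -45772/6557 (H = 91/79 - 135/83/5 = 91*(1/79) - 135*5/83 = 91/79 - 675/83 = -45772/6557 ≈ -6.9806)
((5 + 172)/(23 + 0))*H = ((5 + 172)/(23 + 0))*(-45772/6557) = (177/23)*(-45772/6557) = -8101644/150811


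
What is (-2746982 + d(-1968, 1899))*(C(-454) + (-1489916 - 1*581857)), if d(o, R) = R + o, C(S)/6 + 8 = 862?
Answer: 5677190202099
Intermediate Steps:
C(S) = 5124 (C(S) = -48 + 6*862 = -48 + 5172 = 5124)
(-2746982 + d(-1968, 1899))*(C(-454) + (-1489916 - 1*581857)) = (-2746982 + (1899 - 1968))*(5124 + (-1489916 - 1*581857)) = (-2746982 - 69)*(5124 + (-1489916 - 581857)) = -2747051*(5124 - 2071773) = -2747051*(-2066649) = 5677190202099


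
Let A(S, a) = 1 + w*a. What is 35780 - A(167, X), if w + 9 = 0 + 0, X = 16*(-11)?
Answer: 34195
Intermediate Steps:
X = -176
w = -9 (w = -9 + (0 + 0) = -9 + 0 = -9)
A(S, a) = 1 - 9*a
35780 - A(167, X) = 35780 - (1 - 9*(-176)) = 35780 - (1 + 1584) = 35780 - 1*1585 = 35780 - 1585 = 34195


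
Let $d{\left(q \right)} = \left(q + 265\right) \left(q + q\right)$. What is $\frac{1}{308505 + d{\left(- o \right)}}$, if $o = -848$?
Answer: $\frac{1}{2196153} \approx 4.5534 \cdot 10^{-7}$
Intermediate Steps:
$d{\left(q \right)} = 2 q \left(265 + q\right)$ ($d{\left(q \right)} = \left(265 + q\right) 2 q = 2 q \left(265 + q\right)$)
$\frac{1}{308505 + d{\left(- o \right)}} = \frac{1}{308505 + 2 \left(\left(-1\right) \left(-848\right)\right) \left(265 - -848\right)} = \frac{1}{308505 + 2 \cdot 848 \left(265 + 848\right)} = \frac{1}{308505 + 2 \cdot 848 \cdot 1113} = \frac{1}{308505 + 1887648} = \frac{1}{2196153}$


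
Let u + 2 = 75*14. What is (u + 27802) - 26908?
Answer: 1942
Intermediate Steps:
u = 1048 (u = -2 + 75*14 = -2 + 1050 = 1048)
(u + 27802) - 26908 = (1048 + 27802) - 26908 = 28850 - 26908 = 1942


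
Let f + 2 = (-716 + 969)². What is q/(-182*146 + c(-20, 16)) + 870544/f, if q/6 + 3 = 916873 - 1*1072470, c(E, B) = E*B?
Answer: 6930633704/143439687 ≈ 48.317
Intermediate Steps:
c(E, B) = B*E
f = 64007 (f = -2 + (-716 + 969)² = -2 + 253² = -2 + 64009 = 64007)
q = -933600 (q = -18 + 6*(916873 - 1*1072470) = -18 + 6*(916873 - 1072470) = -18 + 6*(-155597) = -18 - 933582 = -933600)
q/(-182*146 + c(-20, 16)) + 870544/f = -933600/(-182*146 + 16*(-20)) + 870544/64007 = -933600/(-26572 - 320) + 870544*(1/64007) = -933600/(-26892) + 870544/64007 = -933600*(-1/26892) + 870544/64007 = 77800/2241 + 870544/64007 = 6930633704/143439687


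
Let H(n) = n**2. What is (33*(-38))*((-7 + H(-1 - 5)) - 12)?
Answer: -21318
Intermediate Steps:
(33*(-38))*((-7 + H(-1 - 5)) - 12) = (33*(-38))*((-7 + (-1 - 5)**2) - 12) = -1254*((-7 + (-6)**2) - 12) = -1254*((-7 + 36) - 12) = -1254*(29 - 12) = -1254*17 = -21318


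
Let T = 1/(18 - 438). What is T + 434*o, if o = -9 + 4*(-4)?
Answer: -4557001/420 ≈ -10850.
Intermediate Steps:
o = -25 (o = -9 - 16 = -25)
T = -1/420 (T = 1/(-420) = -1/420 ≈ -0.0023810)
T + 434*o = -1/420 + 434*(-25) = -1/420 - 10850 = -4557001/420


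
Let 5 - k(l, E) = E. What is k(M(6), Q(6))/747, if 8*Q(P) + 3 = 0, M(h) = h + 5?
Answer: 43/5976 ≈ 0.0071955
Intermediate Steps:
M(h) = 5 + h
Q(P) = -3/8 (Q(P) = -3/8 + (⅛)*0 = -3/8 + 0 = -3/8)
k(l, E) = 5 - E
k(M(6), Q(6))/747 = (5 - 1*(-3/8))/747 = (5 + 3/8)*(1/747) = (43/8)*(1/747) = 43/5976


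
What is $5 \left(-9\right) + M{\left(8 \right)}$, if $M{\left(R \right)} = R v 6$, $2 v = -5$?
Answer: $-165$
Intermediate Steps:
$v = - \frac{5}{2}$ ($v = \frac{1}{2} \left(-5\right) = - \frac{5}{2} \approx -2.5$)
$M{\left(R \right)} = - 15 R$ ($M{\left(R \right)} = R \left(- \frac{5}{2}\right) 6 = - \frac{5 R}{2} \cdot 6 = - 15 R$)
$5 \left(-9\right) + M{\left(8 \right)} = 5 \left(-9\right) - 120 = -45 - 120 = -165$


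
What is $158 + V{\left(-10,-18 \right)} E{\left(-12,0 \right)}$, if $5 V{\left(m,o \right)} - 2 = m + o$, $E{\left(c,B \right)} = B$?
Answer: $158$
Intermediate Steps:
$V{\left(m,o \right)} = \frac{2}{5} + \frac{m}{5} + \frac{o}{5}$ ($V{\left(m,o \right)} = \frac{2}{5} + \frac{m + o}{5} = \frac{2}{5} + \left(\frac{m}{5} + \frac{o}{5}\right) = \frac{2}{5} + \frac{m}{5} + \frac{o}{5}$)
$158 + V{\left(-10,-18 \right)} E{\left(-12,0 \right)} = 158 + \left(\frac{2}{5} + \frac{1}{5} \left(-10\right) + \frac{1}{5} \left(-18\right)\right) 0 = 158 + \left(\frac{2}{5} - 2 - \frac{18}{5}\right) 0 = 158 - 0 = 158 + 0 = 158$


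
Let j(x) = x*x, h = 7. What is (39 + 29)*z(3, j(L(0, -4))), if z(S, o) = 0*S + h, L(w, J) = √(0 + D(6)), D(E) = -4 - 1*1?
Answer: 476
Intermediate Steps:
D(E) = -5 (D(E) = -4 - 1 = -5)
L(w, J) = I*√5 (L(w, J) = √(0 - 5) = √(-5) = I*√5)
j(x) = x²
z(S, o) = 7 (z(S, o) = 0*S + 7 = 0 + 7 = 7)
(39 + 29)*z(3, j(L(0, -4))) = (39 + 29)*7 = 68*7 = 476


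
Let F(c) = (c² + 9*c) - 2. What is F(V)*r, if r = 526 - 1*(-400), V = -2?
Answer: -14816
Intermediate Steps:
F(c) = -2 + c² + 9*c
r = 926 (r = 526 + 400 = 926)
F(V)*r = (-2 + (-2)² + 9*(-2))*926 = (-2 + 4 - 18)*926 = -16*926 = -14816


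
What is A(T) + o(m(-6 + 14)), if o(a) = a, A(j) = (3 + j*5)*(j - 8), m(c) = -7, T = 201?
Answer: 194537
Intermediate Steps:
A(j) = (-8 + j)*(3 + 5*j) (A(j) = (3 + 5*j)*(-8 + j) = (-8 + j)*(3 + 5*j))
A(T) + o(m(-6 + 14)) = (-24 - 37*201 + 5*201²) - 7 = (-24 - 7437 + 5*40401) - 7 = (-24 - 7437 + 202005) - 7 = 194544 - 7 = 194537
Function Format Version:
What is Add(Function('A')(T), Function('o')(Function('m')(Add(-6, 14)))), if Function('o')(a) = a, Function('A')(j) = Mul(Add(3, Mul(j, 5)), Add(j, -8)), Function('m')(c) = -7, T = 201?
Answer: 194537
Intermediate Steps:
Function('A')(j) = Mul(Add(-8, j), Add(3, Mul(5, j))) (Function('A')(j) = Mul(Add(3, Mul(5, j)), Add(-8, j)) = Mul(Add(-8, j), Add(3, Mul(5, j))))
Add(Function('A')(T), Function('o')(Function('m')(Add(-6, 14)))) = Add(Add(-24, Mul(-37, 201), Mul(5, Pow(201, 2))), -7) = Add(Add(-24, -7437, Mul(5, 40401)), -7) = Add(Add(-24, -7437, 202005), -7) = Add(194544, -7) = 194537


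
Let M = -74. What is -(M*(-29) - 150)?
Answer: -1996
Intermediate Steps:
-(M*(-29) - 150) = -(-74*(-29) - 150) = -(2146 - 150) = -1*1996 = -1996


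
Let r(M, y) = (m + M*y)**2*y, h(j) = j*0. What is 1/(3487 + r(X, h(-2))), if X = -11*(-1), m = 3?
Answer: 1/3487 ≈ 0.00028678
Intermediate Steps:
h(j) = 0
X = 11
r(M, y) = y*(3 + M*y)**2 (r(M, y) = (3 + M*y)**2*y = y*(3 + M*y)**2)
1/(3487 + r(X, h(-2))) = 1/(3487 + 0*(3 + 11*0)**2) = 1/(3487 + 0*(3 + 0)**2) = 1/(3487 + 0*3**2) = 1/(3487 + 0*9) = 1/(3487 + 0) = 1/3487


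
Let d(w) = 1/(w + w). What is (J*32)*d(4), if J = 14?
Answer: 56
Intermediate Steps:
d(w) = 1/(2*w)
(J*32)*d(4) = (14*32)*((1/2)/4) = 448*((1/2)*(1/4)) = 448*(1/8) = 56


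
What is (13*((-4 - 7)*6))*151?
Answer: -129558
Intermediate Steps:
(13*((-4 - 7)*6))*151 = (13*(-11*6))*151 = (13*(-66))*151 = -858*151 = -129558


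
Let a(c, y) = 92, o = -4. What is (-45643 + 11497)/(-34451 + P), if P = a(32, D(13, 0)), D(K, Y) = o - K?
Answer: 11382/11453 ≈ 0.99380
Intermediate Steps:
D(K, Y) = -4 - K
P = 92
(-45643 + 11497)/(-34451 + P) = (-45643 + 11497)/(-34451 + 92) = -34146/(-34359) = -34146*(-1/34359) = 11382/11453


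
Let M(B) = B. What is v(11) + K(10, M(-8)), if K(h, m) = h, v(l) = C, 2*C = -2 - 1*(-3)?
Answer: 21/2 ≈ 10.500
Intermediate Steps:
C = ½ (C = (-2 - 1*(-3))/2 = (-2 + 3)/2 = (½)*1 = ½ ≈ 0.50000)
v(l) = ½
v(11) + K(10, M(-8)) = ½ + 10 = 21/2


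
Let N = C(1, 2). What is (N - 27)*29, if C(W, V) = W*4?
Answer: -667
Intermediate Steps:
C(W, V) = 4*W
N = 4 (N = 4*1 = 4)
(N - 27)*29 = (4 - 27)*29 = -23*29 = -667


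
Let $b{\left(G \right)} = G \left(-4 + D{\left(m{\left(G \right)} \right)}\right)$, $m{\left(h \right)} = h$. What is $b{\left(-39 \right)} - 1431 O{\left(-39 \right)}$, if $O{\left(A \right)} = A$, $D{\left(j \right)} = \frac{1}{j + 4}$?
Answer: $\frac{1958814}{35} \approx 55966.0$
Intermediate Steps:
$D{\left(j \right)} = \frac{1}{4 + j}$
$b{\left(G \right)} = G \left(-4 + \frac{1}{4 + G}\right)$
$b{\left(-39 \right)} - 1431 O{\left(-39 \right)} = \left(-1\right) \left(-39\right) \frac{1}{4 - 39} \left(15 + 4 \left(-39\right)\right) - -55809 = \left(-1\right) \left(-39\right) \frac{1}{-35} \left(15 - 156\right) + 55809 = \left(-1\right) \left(-39\right) \left(- \frac{1}{35}\right) \left(-141\right) + 55809 = \frac{5499}{35} + 55809 = \frac{1958814}{35}$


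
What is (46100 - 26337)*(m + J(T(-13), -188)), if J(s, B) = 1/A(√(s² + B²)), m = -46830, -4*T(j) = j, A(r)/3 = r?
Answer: -925501290 + 79052*√565673/1697019 ≈ -9.2550e+8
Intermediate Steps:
A(r) = 3*r
T(j) = -j/4
J(s, B) = 1/(3*√(B² + s²)) (J(s, B) = 1/(3*√(s² + B²)) = 1/(3*√(B² + s²)))
(46100 - 26337)*(m + J(T(-13), -188)) = (46100 - 26337)*(-46830 + 1/(3*√((-188)² + (-¼*(-13))²))) = 19763*(-46830 + 1/(3*√(35344 + (13/4)²))) = 19763*(-46830 + 1/(3*√(35344 + 169/16))) = 19763*(-46830 + 1/(3*√(565673/16))) = 19763*(-46830 + (4*√565673/565673)/3) = 19763*(-46830 + 4*√565673/1697019) = -925501290 + 79052*√565673/1697019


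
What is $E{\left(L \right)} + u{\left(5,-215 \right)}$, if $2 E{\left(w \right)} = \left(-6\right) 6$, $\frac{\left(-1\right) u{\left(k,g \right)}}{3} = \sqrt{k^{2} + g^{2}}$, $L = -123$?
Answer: $-18 - 75 \sqrt{74} \approx -663.17$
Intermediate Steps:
$u{\left(k,g \right)} = - 3 \sqrt{g^{2} + k^{2}}$ ($u{\left(k,g \right)} = - 3 \sqrt{k^{2} + g^{2}} = - 3 \sqrt{g^{2} + k^{2}}$)
$E{\left(w \right)} = -18$ ($E{\left(w \right)} = \frac{\left(-6\right) 6}{2} = \frac{1}{2} \left(-36\right) = -18$)
$E{\left(L \right)} + u{\left(5,-215 \right)} = -18 - 3 \sqrt{\left(-215\right)^{2} + 5^{2}} = -18 - 3 \sqrt{46225 + 25} = -18 - 3 \sqrt{46250} = -18 - 3 \cdot 25 \sqrt{74} = -18 - 75 \sqrt{74}$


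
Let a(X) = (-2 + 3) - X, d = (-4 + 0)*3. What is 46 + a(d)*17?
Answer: 267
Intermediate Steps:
d = -12 (d = -4*3 = -12)
a(X) = 1 - X
46 + a(d)*17 = 46 + (1 - 1*(-12))*17 = 46 + (1 + 12)*17 = 46 + 13*17 = 46 + 221 = 267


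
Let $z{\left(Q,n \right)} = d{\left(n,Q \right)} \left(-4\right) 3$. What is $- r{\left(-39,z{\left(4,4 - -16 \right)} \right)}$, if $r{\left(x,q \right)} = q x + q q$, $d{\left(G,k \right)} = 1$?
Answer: $-612$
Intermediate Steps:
$z{\left(Q,n \right)} = -12$ ($z{\left(Q,n \right)} = 1 \left(-4\right) 3 = \left(-4\right) 3 = -12$)
$r{\left(x,q \right)} = q^{2} + q x$ ($r{\left(x,q \right)} = q x + q^{2} = q^{2} + q x$)
$- r{\left(-39,z{\left(4,4 - -16 \right)} \right)} = - \left(-12\right) \left(-12 - 39\right) = - \left(-12\right) \left(-51\right) = \left(-1\right) 612 = -612$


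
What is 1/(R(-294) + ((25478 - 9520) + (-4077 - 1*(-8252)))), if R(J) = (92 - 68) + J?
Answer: 1/19863 ≈ 5.0345e-5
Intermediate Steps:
R(J) = 24 + J
1/(R(-294) + ((25478 - 9520) + (-4077 - 1*(-8252)))) = 1/((24 - 294) + ((25478 - 9520) + (-4077 - 1*(-8252)))) = 1/(-270 + (15958 + (-4077 + 8252))) = 1/(-270 + (15958 + 4175)) = 1/(-270 + 20133) = 1/19863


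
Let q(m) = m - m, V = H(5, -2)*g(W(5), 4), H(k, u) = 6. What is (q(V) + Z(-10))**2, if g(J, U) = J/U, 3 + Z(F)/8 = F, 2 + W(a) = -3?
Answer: 10816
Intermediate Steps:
W(a) = -5 (W(a) = -2 - 3 = -5)
Z(F) = -24 + 8*F
V = -15/2 (V = 6*(-5/4) = -15/2 ≈ -7.5000)
q(m) = 0
(q(V) + Z(-10))**2 = (0 + (-24 + 8*(-10)))**2 = (0 + (-24 - 80))**2 = (0 - 104)**2 = (-104)**2 = 10816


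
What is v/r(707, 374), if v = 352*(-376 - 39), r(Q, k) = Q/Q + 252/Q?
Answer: -14754080/137 ≈ -1.0769e+5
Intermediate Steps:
r(Q, k) = 1 + 252/Q
v = -146080 (v = 352*(-415) = -146080)
v/r(707, 374) = -146080*707/(252 + 707) = -146080/((1/707)*959) = -146080/137/101 = -146080*101/137 = -14754080/137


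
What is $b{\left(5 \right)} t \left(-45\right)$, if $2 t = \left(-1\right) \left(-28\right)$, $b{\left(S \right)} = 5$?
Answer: $-3150$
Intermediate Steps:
$t = 14$ ($t = \frac{\left(-1\right) \left(-28\right)}{2} = \frac{1}{2} \cdot 28 = 14$)
$b{\left(5 \right)} t \left(-45\right) = 5 \cdot 14 \left(-45\right) = 70 \left(-45\right) = -3150$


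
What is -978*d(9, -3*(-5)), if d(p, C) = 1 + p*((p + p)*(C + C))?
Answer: -4754058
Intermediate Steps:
d(p, C) = 1 + 4*C*p**2 (d(p, C) = 1 + p*((2*p)*(2*C)) = 1 + p*(4*C*p) = 1 + 4*C*p**2)
-978*d(9, -3*(-5)) = -978*(1 + 4*(-3*(-5))*9**2) = -978*(1 + 4*15*81) = -978*(1 + 4860) = -978*4861 = -4754058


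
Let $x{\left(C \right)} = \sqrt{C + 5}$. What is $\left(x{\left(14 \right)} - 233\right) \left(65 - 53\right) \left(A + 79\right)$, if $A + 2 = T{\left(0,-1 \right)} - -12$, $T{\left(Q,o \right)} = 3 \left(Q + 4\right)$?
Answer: $-282396 + 1212 \sqrt{19} \approx -2.7711 \cdot 10^{5}$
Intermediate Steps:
$x{\left(C \right)} = \sqrt{5 + C}$
$T{\left(Q,o \right)} = 12 + 3 Q$ ($T{\left(Q,o \right)} = 3 \left(4 + Q\right) = 12 + 3 Q$)
$A = 22$ ($A = -2 + \left(\left(12 + 3 \cdot 0\right) - -12\right) = -2 + \left(\left(12 + 0\right) + 12\right) = -2 + \left(12 + 12\right) = -2 + 24 = 22$)
$\left(x{\left(14 \right)} - 233\right) \left(65 - 53\right) \left(A + 79\right) = \left(\sqrt{5 + 14} - 233\right) \left(65 - 53\right) \left(22 + 79\right) = \left(\sqrt{19} - 233\right) 12 \cdot 101 = \left(-233 + \sqrt{19}\right) 12 \cdot 101 = \left(-2796 + 12 \sqrt{19}\right) 101 = -282396 + 1212 \sqrt{19}$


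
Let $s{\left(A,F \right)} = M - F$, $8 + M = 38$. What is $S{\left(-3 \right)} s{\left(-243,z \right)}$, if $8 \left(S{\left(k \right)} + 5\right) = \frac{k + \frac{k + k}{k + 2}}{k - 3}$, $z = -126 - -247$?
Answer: $\frac{7371}{16} \approx 460.69$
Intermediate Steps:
$z = 121$ ($z = -126 + 247 = 121$)
$S{\left(k \right)} = -5 + \frac{k + \frac{2 k}{2 + k}}{8 \left(-3 + k\right)}$ ($S{\left(k \right)} = -5 + \frac{\left(k + \frac{k + k}{k + 2}\right) \frac{1}{k - 3}}{8} = -5 + \frac{\left(k + \frac{2 k}{2 + k}\right) \frac{1}{-3 + k}}{8} = -5 + \frac{\frac{1}{-3 + k} \left(k + \frac{2 k}{2 + k}\right)}{8} = -5 + \frac{k + \frac{2 k}{2 + k}}{8 \left(-3 + k\right)}$)
$M = 30$ ($M = -8 + 38 = 30$)
$s{\left(A,F \right)} = 30 - F$
$S{\left(-3 \right)} s{\left(-243,z \right)} = \frac{-240 - -132 + 39 \left(-3\right)^{2}}{8 \left(6 - 3 - \left(-3\right)^{2}\right)} \left(30 - 121\right) = \frac{-240 + 132 + 39 \cdot 9}{8 \left(6 - 3 - 9\right)} \left(30 - 121\right) = \frac{-240 + 132 + 351}{8 \left(6 - 3 - 9\right)} \left(-91\right) = \frac{1}{8} \frac{1}{-6} \cdot 243 \left(-91\right) = \frac{1}{8} \left(- \frac{1}{6}\right) 243 \left(-91\right) = \left(- \frac{81}{16}\right) \left(-91\right) = \frac{7371}{16}$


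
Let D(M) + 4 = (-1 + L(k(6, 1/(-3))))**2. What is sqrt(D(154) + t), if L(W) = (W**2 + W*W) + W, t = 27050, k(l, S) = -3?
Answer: sqrt(27242) ≈ 165.05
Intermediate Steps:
L(W) = W + 2*W**2 (L(W) = (W**2 + W**2) + W = 2*W**2 + W = W + 2*W**2)
D(M) = 192 (D(M) = -4 + (-1 - 3*(1 + 2*(-3)))**2 = -4 + (-1 - 3*(1 - 6))**2 = -4 + (-1 - 3*(-5))**2 = -4 + (-1 + 15)**2 = -4 + 14**2 = -4 + 196 = 192)
sqrt(D(154) + t) = sqrt(192 + 27050) = sqrt(27242)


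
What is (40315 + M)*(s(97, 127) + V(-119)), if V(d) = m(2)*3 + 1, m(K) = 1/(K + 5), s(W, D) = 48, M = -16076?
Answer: 8386694/7 ≈ 1.1981e+6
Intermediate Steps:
m(K) = 1/(5 + K)
V(d) = 10/7 (V(d) = 3/(5 + 2) + 1 = 3/7 + 1 = 10/7)
(40315 + M)*(s(97, 127) + V(-119)) = (40315 - 16076)*(48 + 10/7) = 24239*(346/7) = 8386694/7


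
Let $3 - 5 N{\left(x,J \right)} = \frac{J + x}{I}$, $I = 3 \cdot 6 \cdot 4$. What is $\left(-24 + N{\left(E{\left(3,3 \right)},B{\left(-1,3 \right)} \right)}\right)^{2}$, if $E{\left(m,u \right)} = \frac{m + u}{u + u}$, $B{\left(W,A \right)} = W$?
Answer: $\frac{13689}{25} \approx 547.56$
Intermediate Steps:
$I = 72$ ($I = 18 \cdot 4 = 72$)
$E{\left(m,u \right)} = \frac{m + u}{2 u}$
$N{\left(x,J \right)} = \frac{3}{5} - \frac{J}{360} - \frac{x}{360}$ ($N{\left(x,J \right)} = \frac{3}{5} - \frac{\left(J + x\right) \frac{1}{72}}{5} = \frac{3}{5} - \frac{\frac{J}{72} + \frac{x}{72}}{5} = \frac{3}{5} - \left(\frac{J}{360} + \frac{x}{360}\right) = \frac{3}{5} - \frac{J}{360} - \frac{x}{360}$)
$\left(-24 + N{\left(E{\left(3,3 \right)},B{\left(-1,3 \right)} \right)}\right)^{2} = \left(-24 - \left(- \frac{217}{360} + \frac{1}{360} \cdot \frac{1}{2} \cdot \frac{1}{3} \left(3 + 3\right)\right)\right)^{2} = \left(-24 + \left(\frac{3}{5} + \frac{1}{360} - \frac{\frac{1}{2} \cdot \frac{1}{3} \cdot 6}{360}\right)\right)^{2} = \left(-24 + \left(\frac{3}{5} + \frac{1}{360} - \frac{1}{360}\right)\right)^{2} = \left(-24 + \frac{3}{5}\right)^{2} = \left(- \frac{117}{5}\right)^{2} = \frac{13689}{25}$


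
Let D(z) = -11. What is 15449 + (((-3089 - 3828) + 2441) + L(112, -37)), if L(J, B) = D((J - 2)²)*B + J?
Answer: 11492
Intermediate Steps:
L(J, B) = J - 11*B (L(J, B) = -11*B + J = J - 11*B)
15449 + (((-3089 - 3828) + 2441) + L(112, -37)) = 15449 + (((-3089 - 3828) + 2441) + (112 - 11*(-37))) = 15449 + ((-6917 + 2441) + (112 + 407)) = 15449 + (-4476 + 519) = 15449 - 3957 = 11492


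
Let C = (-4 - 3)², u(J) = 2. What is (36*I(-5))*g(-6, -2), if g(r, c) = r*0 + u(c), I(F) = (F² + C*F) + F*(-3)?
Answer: -14760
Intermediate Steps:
C = 49 (C = (-7)² = 49)
I(F) = F² + 46*F (I(F) = (F² + 49*F) + F*(-3) = (F² + 49*F) - 3*F = F² + 46*F)
g(r, c) = 2 (g(r, c) = r*0 + 2 = 0 + 2 = 2)
(36*I(-5))*g(-6, -2) = (36*(-5*(46 - 5)))*2 = (36*(-5*41))*2 = (36*(-205))*2 = -7380*2 = -14760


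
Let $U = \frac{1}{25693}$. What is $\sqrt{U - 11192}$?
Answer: $\frac{i \sqrt{7388177721115}}{25693} \approx 105.79 i$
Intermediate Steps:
$U = \frac{1}{25693} \approx 3.8921 \cdot 10^{-5}$
$\sqrt{U - 11192} = \sqrt{\frac{1}{25693} - 11192} = \sqrt{- \frac{287556055}{25693}} = \frac{i \sqrt{7388177721115}}{25693}$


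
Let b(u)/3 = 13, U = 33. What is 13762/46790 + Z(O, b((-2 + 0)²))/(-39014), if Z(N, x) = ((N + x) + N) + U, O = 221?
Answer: 128215152/456366265 ≈ 0.28095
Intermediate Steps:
b(u) = 39 (b(u) = 3*13 = 39)
Z(N, x) = 33 + x + 2*N (Z(N, x) = ((N + x) + N) + 33 = (x + 2*N) + 33 = 33 + x + 2*N)
13762/46790 + Z(O, b((-2 + 0)²))/(-39014) = 13762/46790 + (33 + 39 + 2*221)/(-39014) = 13762*(1/46790) + (33 + 39 + 442)*(-1/39014) = 6881/23395 + 514*(-1/39014) = 6881/23395 - 257/19507 = 128215152/456366265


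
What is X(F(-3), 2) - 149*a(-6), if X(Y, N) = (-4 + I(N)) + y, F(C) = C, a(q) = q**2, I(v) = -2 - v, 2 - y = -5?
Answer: -5365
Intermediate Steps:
y = 7 (y = 2 - 1*(-5) = 2 + 5 = 7)
X(Y, N) = 1 - N (X(Y, N) = (-4 + (-2 - N)) + 7 = (-6 - N) + 7 = 1 - N)
X(F(-3), 2) - 149*a(-6) = (1 - 1*2) - 149*(-6)**2 = (1 - 2) - 149*36 = -1 - 5364 = -5365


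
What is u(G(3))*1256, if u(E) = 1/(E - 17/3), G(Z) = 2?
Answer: -3768/11 ≈ -342.55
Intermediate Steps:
u(E) = 1/(-17/3 + E) (u(E) = 1/(E - 17*⅓) = 1/(E - 17/3) = 1/(-17/3 + E))
u(G(3))*1256 = (3/(-17 + 3*2))*1256 = (3/(-17 + 6))*1256 = (3/(-11))*1256 = (3*(-1/11))*1256 = -3/11*1256 = -3768/11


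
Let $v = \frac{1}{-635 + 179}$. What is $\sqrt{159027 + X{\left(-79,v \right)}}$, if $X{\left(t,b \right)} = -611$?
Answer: $4 \sqrt{9901} \approx 398.02$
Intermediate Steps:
$v = - \frac{1}{456}$ ($v = \frac{1}{-456} = - \frac{1}{456} \approx -0.002193$)
$\sqrt{159027 + X{\left(-79,v \right)}} = \sqrt{159027 - 611} = \sqrt{158416} = 4 \sqrt{9901}$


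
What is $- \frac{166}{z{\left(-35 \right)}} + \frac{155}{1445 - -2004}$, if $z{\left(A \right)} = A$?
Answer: $\frac{577959}{120715} \approx 4.7878$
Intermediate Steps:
$- \frac{166}{z{\left(-35 \right)}} + \frac{155}{1445 - -2004} = - \frac{166}{-35} + \frac{155}{1445 - -2004} = \left(-166\right) \left(- \frac{1}{35}\right) + \frac{155}{1445 + 2004} = \frac{166}{35} + \frac{155}{3449} = \frac{577959}{120715}$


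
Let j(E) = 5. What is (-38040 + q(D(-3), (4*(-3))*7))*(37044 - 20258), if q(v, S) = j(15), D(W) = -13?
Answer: -638455510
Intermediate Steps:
q(v, S) = 5
(-38040 + q(D(-3), (4*(-3))*7))*(37044 - 20258) = (-38040 + 5)*(37044 - 20258) = -38035*16786 = -638455510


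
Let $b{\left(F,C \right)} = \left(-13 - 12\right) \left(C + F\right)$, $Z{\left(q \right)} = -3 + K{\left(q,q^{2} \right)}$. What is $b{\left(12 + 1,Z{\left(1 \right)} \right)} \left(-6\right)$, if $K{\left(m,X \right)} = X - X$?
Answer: $1500$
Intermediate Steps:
$K{\left(m,X \right)} = 0$
$Z{\left(q \right)} = -3$ ($Z{\left(q \right)} = -3 + 0 = -3$)
$b{\left(F,C \right)} = - 25 C - 25 F$ ($b{\left(F,C \right)} = - 25 \left(C + F\right) = - 25 C - 25 F$)
$b{\left(12 + 1,Z{\left(1 \right)} \right)} \left(-6\right) = \left(\left(-25\right) \left(-3\right) - 25 \left(12 + 1\right)\right) \left(-6\right) = \left(75 - 325\right) \left(-6\right) = \left(-250\right) \left(-6\right) = 1500$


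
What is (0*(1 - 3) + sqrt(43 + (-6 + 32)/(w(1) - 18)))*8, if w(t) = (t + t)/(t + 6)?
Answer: 20*sqrt(6386)/31 ≈ 51.556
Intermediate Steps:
w(t) = 2*t/(6 + t) (w(t) = (2*t)/(6 + t) = 2*t/(6 + t))
(0*(1 - 3) + sqrt(43 + (-6 + 32)/(w(1) - 18)))*8 = (0*(1 - 3) + sqrt(43 + (-6 + 32)/(2*1/(6 + 1) - 18)))*8 = (0*(-2) + sqrt(43 + 26/(2*1/7 - 18)))*8 = (0 + sqrt(43 + 26/(2*1*(1/7) - 18)))*8 = (0 + sqrt(43 + 26/(2/7 - 18)))*8 = (0 + sqrt(43 + 26/(-124/7)))*8 = (0 + sqrt(43 + 26*(-7/124)))*8 = (0 + sqrt(43 - 91/62))*8 = (0 + sqrt(2575/62))*8 = (0 + 5*sqrt(6386)/62)*8 = (5*sqrt(6386)/62)*8 = 20*sqrt(6386)/31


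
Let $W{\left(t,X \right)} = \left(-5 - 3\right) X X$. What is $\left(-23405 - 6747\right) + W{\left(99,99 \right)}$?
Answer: $-108560$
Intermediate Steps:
$W{\left(t,X \right)} = - 8 X^{2}$ ($W{\left(t,X \right)} = \left(-5 - 3\right) X X = - 8 X X = - 8 X^{2}$)
$\left(-23405 - 6747\right) + W{\left(99,99 \right)} = \left(-23405 - 6747\right) - 8 \cdot 99^{2} = -30152 - 78408 = -108560$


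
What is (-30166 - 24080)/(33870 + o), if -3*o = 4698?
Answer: -9041/5384 ≈ -1.6792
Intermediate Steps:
o = -1566 (o = -⅓*4698 = -1566)
(-30166 - 24080)/(33870 + o) = (-30166 - 24080)/(33870 - 1566) = -54246/32304 = -54246*1/32304 = -9041/5384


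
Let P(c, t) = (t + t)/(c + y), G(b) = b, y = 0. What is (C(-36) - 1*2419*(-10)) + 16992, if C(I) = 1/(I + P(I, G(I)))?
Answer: 1400187/34 ≈ 41182.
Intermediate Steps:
P(c, t) = 2*t/c (P(c, t) = (t + t)/(c + 0) = (2*t)/c = 2*t/c)
C(I) = 1/(2 + I) (C(I) = 1/(I + 2*I/I) = 1/(I + 2) = 1/(2 + I))
(C(-36) - 1*2419*(-10)) + 16992 = (1/(2 - 36) - 1*2419*(-10)) + 16992 = (1/(-34) - 2419*(-10)) + 16992 = (-1/34 + 24190) + 16992 = 822459/34 + 16992 = 1400187/34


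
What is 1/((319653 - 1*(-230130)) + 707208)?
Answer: 1/1256991 ≈ 7.9555e-7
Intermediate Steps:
1/((319653 - 1*(-230130)) + 707208) = 1/((319653 + 230130) + 707208) = 1/(549783 + 707208) = 1/1256991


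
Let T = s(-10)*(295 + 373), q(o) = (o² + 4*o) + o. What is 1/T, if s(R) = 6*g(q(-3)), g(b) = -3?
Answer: -1/12024 ≈ -8.3167e-5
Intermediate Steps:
q(o) = o² + 5*o
s(R) = -18 (s(R) = 6*(-3) = -18)
T = -12024 (T = -18*(295 + 373) = -18*668 = -12024)
1/T = 1/(-12024) = -1/12024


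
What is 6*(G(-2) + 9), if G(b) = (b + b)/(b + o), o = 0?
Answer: 66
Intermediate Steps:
G(b) = 2 (G(b) = (b + b)/(b + 0) = (2*b)/b = 2)
6*(G(-2) + 9) = 6*(2 + 9) = 6*11 = 66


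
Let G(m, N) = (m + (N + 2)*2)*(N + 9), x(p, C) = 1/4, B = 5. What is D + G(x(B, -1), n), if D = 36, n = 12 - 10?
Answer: 507/4 ≈ 126.75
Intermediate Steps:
n = 2
x(p, C) = 1/4
G(m, N) = (9 + N)*(4 + m + 2*N) (G(m, N) = (m + (2 + N)*2)*(9 + N) = (m + (4 + 2*N))*(9 + N) = (4 + m + 2*N)*(9 + N) = (9 + N)*(4 + m + 2*N))
D + G(x(B, -1), n) = 36 + (36 + 2*2**2 + 9*(1/4) + 22*2 + 2*(1/4)) = 36 + (36 + 2*4 + 9/4 + 44 + 1/2) = 36 + (36 + 8 + 9/4 + 44 + 1/2) = 36 + 363/4 = 507/4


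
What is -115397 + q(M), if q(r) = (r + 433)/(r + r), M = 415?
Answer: -47889331/415 ≈ -1.1540e+5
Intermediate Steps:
q(r) = (433 + r)/(2*r) (q(r) = (433 + r)/((2*r)) = (433 + r)*(1/(2*r)) = (433 + r)/(2*r))
-115397 + q(M) = -115397 + (1/2)*(433 + 415)/415 = -115397 + (1/2)*(1/415)*848 = -115397 + 424/415 = -47889331/415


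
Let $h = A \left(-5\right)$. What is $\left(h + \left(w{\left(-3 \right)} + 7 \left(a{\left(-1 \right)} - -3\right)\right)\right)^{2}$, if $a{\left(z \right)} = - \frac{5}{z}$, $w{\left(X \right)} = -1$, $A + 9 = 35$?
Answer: $5625$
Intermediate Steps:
$A = 26$ ($A = -9 + 35 = 26$)
$h = -130$ ($h = 26 \left(-5\right) = -130$)
$\left(h + \left(w{\left(-3 \right)} + 7 \left(a{\left(-1 \right)} - -3\right)\right)\right)^{2} = \left(-130 - \left(1 - 7 \left(- \frac{5}{-1} - -3\right)\right)\right)^{2} = \left(-130 - \left(1 - 7 \left(\left(-5\right) \left(-1\right) + 3\right)\right)\right)^{2} = \left(-130 - \left(1 - 7 \left(5 + 3\right)\right)\right)^{2} = \left(-130 + \left(-1 + 7 \cdot 8\right)\right)^{2} = \left(-130 + \left(-1 + 56\right)\right)^{2} = \left(-130 + 55\right)^{2} = \left(-75\right)^{2} = 5625$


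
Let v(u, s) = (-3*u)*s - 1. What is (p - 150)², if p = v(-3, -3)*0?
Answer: 22500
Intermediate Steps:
v(u, s) = -1 - 3*s*u (v(u, s) = -3*s*u - 1 = -1 - 3*s*u)
p = 0 (p = (-1 - 3*(-3)*(-3))*0 = (-1 - 27)*0 = -28*0 = 0)
(p - 150)² = (0 - 150)² = (-150)² = 22500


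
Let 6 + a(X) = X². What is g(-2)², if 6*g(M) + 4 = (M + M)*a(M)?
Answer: 4/9 ≈ 0.44444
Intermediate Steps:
a(X) = -6 + X²
g(M) = -⅔ + M*(-6 + M²)/3 (g(M) = -⅔ + ((M + M)*(-6 + M²))/6 = -⅔ + ((2*M)*(-6 + M²))/6 = -⅔ + (2*M*(-6 + M²))/6 = -⅔ + M*(-6 + M²)/3)
g(-2)² = (-⅔ + (⅓)*(-2)*(-6 + (-2)²))² = (-⅔ + (⅓)*(-2)*(-6 + 4))² = (-⅔ + (⅓)*(-2)*(-2))² = (-⅔ + 4/3)² = (⅔)² = 4/9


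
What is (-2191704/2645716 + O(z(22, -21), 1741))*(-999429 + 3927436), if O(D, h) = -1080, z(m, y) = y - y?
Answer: -2093206572526722/661429 ≈ -3.1647e+9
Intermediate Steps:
z(m, y) = 0
(-2191704/2645716 + O(z(22, -21), 1741))*(-999429 + 3927436) = (-2191704/2645716 - 1080)*(-999429 + 3927436) = (-2191704*1/2645716 - 1080)*2928007 = (-547926/661429 - 1080)*2928007 = -714891246/661429*2928007 = -2093206572526722/661429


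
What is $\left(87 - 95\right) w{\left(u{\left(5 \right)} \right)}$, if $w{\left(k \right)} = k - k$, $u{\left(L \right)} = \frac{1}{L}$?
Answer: $0$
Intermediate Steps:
$w{\left(k \right)} = 0$
$\left(87 - 95\right) w{\left(u{\left(5 \right)} \right)} = \left(87 - 95\right) 0 = \left(-8\right) 0 = 0$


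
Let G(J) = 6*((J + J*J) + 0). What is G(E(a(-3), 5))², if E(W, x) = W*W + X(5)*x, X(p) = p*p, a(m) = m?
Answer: 11780931600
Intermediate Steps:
X(p) = p²
E(W, x) = W² + 25*x (E(W, x) = W*W + 5²*x = W² + 25*x)
G(J) = 6*J + 6*J² (G(J) = 6*((J + J²) + 0) = 6*(J + J²) = 6*J + 6*J²)
G(E(a(-3), 5))² = (6*((-3)² + 25*5)*(1 + ((-3)² + 25*5)))² = (6*(9 + 125)*(1 + (9 + 125)))² = (6*134*(1 + 134))² = (6*134*135)² = 108540² = 11780931600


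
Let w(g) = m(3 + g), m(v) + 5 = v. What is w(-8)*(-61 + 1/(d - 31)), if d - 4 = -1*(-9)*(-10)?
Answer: 71380/117 ≈ 610.09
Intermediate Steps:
m(v) = -5 + v
d = -86 (d = 4 - 1*(-9)*(-10) = 4 + 9*(-10) = 4 - 90 = -86)
w(g) = -2 + g (w(g) = -5 + (3 + g) = -2 + g)
w(-8)*(-61 + 1/(d - 31)) = (-2 - 8)*(-61 + 1/(-86 - 31)) = -10*(-61 + 1/(-117)) = -10*(-61 - 1/117) = -10*(-7138/117) = 71380/117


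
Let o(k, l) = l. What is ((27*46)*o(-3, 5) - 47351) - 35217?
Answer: -76358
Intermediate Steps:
((27*46)*o(-3, 5) - 47351) - 35217 = ((27*46)*5 - 47351) - 35217 = (1242*5 - 47351) - 35217 = (6210 - 47351) - 35217 = -41141 - 35217 = -76358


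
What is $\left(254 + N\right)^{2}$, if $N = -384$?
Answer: $16900$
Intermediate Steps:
$\left(254 + N\right)^{2} = \left(254 - 384\right)^{2} = \left(-130\right)^{2} = 16900$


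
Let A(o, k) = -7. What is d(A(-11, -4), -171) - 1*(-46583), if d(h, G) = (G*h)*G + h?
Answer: -158111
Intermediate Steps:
d(h, G) = h + h*G**2 (d(h, G) = h*G**2 + h = h + h*G**2)
d(A(-11, -4), -171) - 1*(-46583) = -7*(1 + (-171)**2) - 1*(-46583) = -7*(1 + 29241) + 46583 = -7*29242 + 46583 = -204694 + 46583 = -158111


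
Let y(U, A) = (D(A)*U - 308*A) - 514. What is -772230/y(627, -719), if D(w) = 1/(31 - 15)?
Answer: -823712/235709 ≈ -3.4946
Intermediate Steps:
D(w) = 1/16
y(U, A) = -514 - 308*A + U/16 (y(U, A) = (U/16 - 308*A) - 514 = (-308*A + U/16) - 514 = -514 - 308*A + U/16)
-772230/y(627, -719) = -772230/(-514 - 308*(-719) + (1/16)*627) = -772230/(-514 + 221452 + 627/16) = -772230/3535635/16 = -772230*16/3535635 = -823712/235709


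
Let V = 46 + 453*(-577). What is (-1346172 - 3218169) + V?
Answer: -4825676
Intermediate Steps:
V = -261335 (V = 46 - 261381 = -261335)
(-1346172 - 3218169) + V = (-1346172 - 3218169) - 261335 = -4564341 - 261335 = -4825676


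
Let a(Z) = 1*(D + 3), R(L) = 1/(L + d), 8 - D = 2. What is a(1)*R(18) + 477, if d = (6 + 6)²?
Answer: 8587/18 ≈ 477.06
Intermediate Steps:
D = 6 (D = 8 - 1*2 = 8 - 2 = 6)
d = 144 (d = 12² = 144)
R(L) = 1/(144 + L) (R(L) = 1/(L + 144) = 1/(144 + L))
a(Z) = 9 (a(Z) = 1*(6 + 3) = 1*9 = 9)
a(1)*R(18) + 477 = 9/(144 + 18) + 477 = 9/162 + 477 = 9*(1/162) + 477 = 1/18 + 477 = 8587/18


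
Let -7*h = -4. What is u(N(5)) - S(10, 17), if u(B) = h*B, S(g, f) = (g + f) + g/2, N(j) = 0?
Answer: -32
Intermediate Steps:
h = 4/7 (h = -⅐*(-4) = 4/7 ≈ 0.57143)
S(g, f) = f + 3*g/2 (S(g, f) = (f + g) + g*(½) = (f + g) + g/2 = f + 3*g/2)
u(B) = 4*B/7
u(N(5)) - S(10, 17) = (4/7)*0 - (17 + (3/2)*10) = 0 - (17 + 15) = 0 - 1*32 = 0 - 32 = -32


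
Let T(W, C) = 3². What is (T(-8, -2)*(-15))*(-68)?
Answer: 9180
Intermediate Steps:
T(W, C) = 9
(T(-8, -2)*(-15))*(-68) = (9*(-15))*(-68) = -135*(-68) = 9180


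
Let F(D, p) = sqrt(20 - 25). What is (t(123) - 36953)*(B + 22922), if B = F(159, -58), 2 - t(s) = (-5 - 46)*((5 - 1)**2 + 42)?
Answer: -779187546 - 33993*I*sqrt(5) ≈ -7.7919e+8 - 76011.0*I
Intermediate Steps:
F(D, p) = I*sqrt(5) (F(D, p) = sqrt(-5) = I*sqrt(5))
t(s) = 2960 (t(s) = 2 - (-5 - 46)*((5 - 1)**2 + 42) = 2 - (-51)*(4**2 + 42) = 2 - (-51)*(16 + 42) = 2 - (-51)*58 = 2 - 1*(-2958) = 2 + 2958 = 2960)
B = I*sqrt(5) ≈ 2.2361*I
(t(123) - 36953)*(B + 22922) = (2960 - 36953)*(I*sqrt(5) + 22922) = -33993*(22922 + I*sqrt(5)) = -779187546 - 33993*I*sqrt(5)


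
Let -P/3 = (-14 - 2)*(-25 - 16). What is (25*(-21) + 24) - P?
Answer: 1467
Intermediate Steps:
P = -1968 (P = -3*(-14 - 2)*(-25 - 16) = -(-48)*(-41) = -3*656 = -1968)
(25*(-21) + 24) - P = (25*(-21) + 24) - 1*(-1968) = (-525 + 24) + 1968 = -501 + 1968 = 1467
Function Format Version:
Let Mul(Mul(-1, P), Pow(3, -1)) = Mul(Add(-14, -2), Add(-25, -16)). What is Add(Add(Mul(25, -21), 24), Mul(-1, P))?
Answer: 1467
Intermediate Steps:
P = -1968 (P = Mul(-3, Mul(Add(-14, -2), Add(-25, -16))) = Mul(-3, Mul(-16, -41)) = Mul(-3, 656) = -1968)
Add(Add(Mul(25, -21), 24), Mul(-1, P)) = Add(Add(Mul(25, -21), 24), Mul(-1, -1968)) = Add(Add(-525, 24), 1968) = Add(-501, 1968) = 1467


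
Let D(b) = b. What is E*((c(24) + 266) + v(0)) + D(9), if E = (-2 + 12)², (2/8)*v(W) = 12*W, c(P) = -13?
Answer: 25309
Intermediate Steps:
v(W) = 48*W (v(W) = 4*(12*W) = 48*W)
E = 100 (E = 10² = 100)
E*((c(24) + 266) + v(0)) + D(9) = 100*((-13 + 266) + 48*0) + 9 = 100*(253 + 0) + 9 = 100*253 + 9 = 25300 + 9 = 25309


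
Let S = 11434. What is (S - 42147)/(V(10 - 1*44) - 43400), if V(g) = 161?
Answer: 30713/43239 ≈ 0.71031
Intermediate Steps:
(S - 42147)/(V(10 - 1*44) - 43400) = (11434 - 42147)/(161 - 43400) = -30713/(-43239) = -30713*(-1/43239) = 30713/43239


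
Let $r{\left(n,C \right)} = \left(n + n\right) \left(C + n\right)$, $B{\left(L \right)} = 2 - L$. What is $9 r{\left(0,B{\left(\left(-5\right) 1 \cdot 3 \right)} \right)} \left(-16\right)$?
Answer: $0$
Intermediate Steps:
$r{\left(n,C \right)} = 2 n \left(C + n\right)$
$9 r{\left(0,B{\left(\left(-5\right) 1 \cdot 3 \right)} \right)} \left(-16\right) = 9 \cdot 2 \cdot 0 \left(\left(2 - \left(-5\right) 1 \cdot 3\right) + 0\right) \left(-16\right) = 9 \cdot 2 \cdot 0 \left(\left(2 - \left(-5\right) 3\right) + 0\right) \left(-16\right) = 9 \cdot 2 \cdot 0 \left(\left(2 - -15\right) + 0\right) \left(-16\right) = 9 \cdot 2 \cdot 0 \left(\left(2 + 15\right) + 0\right) \left(-16\right) = 9 \cdot 2 \cdot 0 \left(17 + 0\right) \left(-16\right) = 9 \cdot 2 \cdot 0 \cdot 17 \left(-16\right) = 9 \cdot 0 \left(-16\right) = 0 \left(-16\right) = 0$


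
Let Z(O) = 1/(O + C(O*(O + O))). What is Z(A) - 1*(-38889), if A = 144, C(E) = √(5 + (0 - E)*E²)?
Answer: 2773905843464028675/71328803606779 - I*√71328803586043/71328803606779 ≈ 38889.0 - 1.184e-7*I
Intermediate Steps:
C(E) = √(5 - E³) (C(E) = √(5 + (-E)*E²) = √(5 - E³))
Z(O) = 1/(O + √(5 - 8*O⁶)) (Z(O) = 1/(O + √(5 - (O*(O + O))³)) = 1/(O + √(5 - (O*(2*O))³)) = 1/(O + √(5 - (2*O²)³)) = 1/(O + √(5 - 8*O⁶)))
Z(A) - 1*(-38889) = 1/(144 + √(5 - 8*144⁶)) - 1*(-38889) = 1/(144 + √(5 - 8*8916100448256)) + 38889 = 1/(144 + √(5 - 71328803586048)) + 38889 = 1/(144 + √(-71328803586043)) + 38889 = 1/(144 + I*√71328803586043) + 38889 = 38889 + 1/(144 + I*√71328803586043)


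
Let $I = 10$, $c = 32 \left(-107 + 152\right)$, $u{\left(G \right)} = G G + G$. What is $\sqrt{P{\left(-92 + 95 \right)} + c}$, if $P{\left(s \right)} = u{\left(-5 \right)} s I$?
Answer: $2 \sqrt{510} \approx 45.166$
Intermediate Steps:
$u{\left(G \right)} = G + G^{2}$ ($u{\left(G \right)} = G^{2} + G = G + G^{2}$)
$c = 1440$ ($c = 32 \cdot 45 = 1440$)
$P{\left(s \right)} = 200 s$ ($P{\left(s \right)} = - 5 \left(1 - 5\right) s 10 = \left(-5\right) \left(-4\right) s 10 = 20 s 10 = 200 s$)
$\sqrt{P{\left(-92 + 95 \right)} + c} = \sqrt{200 \left(-92 + 95\right) + 1440} = \sqrt{200 \cdot 3 + 1440} = \sqrt{600 + 1440} = \sqrt{2040} = 2 \sqrt{510}$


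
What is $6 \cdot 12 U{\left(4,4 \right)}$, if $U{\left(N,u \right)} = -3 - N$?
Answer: $-504$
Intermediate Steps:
$6 \cdot 12 U{\left(4,4 \right)} = 6 \cdot 12 \left(-3 - 4\right) = 72 \left(-3 - 4\right) = 72 \left(-7\right) = -504$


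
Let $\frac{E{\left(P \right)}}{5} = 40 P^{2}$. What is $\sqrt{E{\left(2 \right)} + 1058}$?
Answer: $\sqrt{1858} \approx 43.104$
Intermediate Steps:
$E{\left(P \right)} = 200 P^{2}$ ($E{\left(P \right)} = 5 \cdot 40 P^{2} = 200 P^{2}$)
$\sqrt{E{\left(2 \right)} + 1058} = \sqrt{200 \cdot 2^{2} + 1058} = \sqrt{200 \cdot 4 + 1058} = \sqrt{800 + 1058} = \sqrt{1858}$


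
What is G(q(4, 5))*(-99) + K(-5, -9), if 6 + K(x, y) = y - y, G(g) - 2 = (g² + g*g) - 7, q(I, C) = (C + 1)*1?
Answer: -6639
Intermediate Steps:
q(I, C) = 1 + C (q(I, C) = (1 + C)*1 = 1 + C)
G(g) = -5 + 2*g² (G(g) = 2 + ((g² + g*g) - 7) = 2 + ((g² + g²) - 7) = 2 + (2*g² - 7) = 2 + (-7 + 2*g²) = -5 + 2*g²)
K(x, y) = -6 (K(x, y) = -6 + (y - y) = -6 + 0 = -6)
G(q(4, 5))*(-99) + K(-5, -9) = (-5 + 2*(1 + 5)²)*(-99) - 6 = (-5 + 2*6²)*(-99) - 6 = (-5 + 2*36)*(-99) - 6 = (-5 + 72)*(-99) - 6 = 67*(-99) - 6 = -6633 - 6 = -6639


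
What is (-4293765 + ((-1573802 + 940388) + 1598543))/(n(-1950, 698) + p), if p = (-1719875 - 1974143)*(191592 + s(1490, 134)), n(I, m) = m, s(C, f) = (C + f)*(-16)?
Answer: 1664318/305879466123 ≈ 5.4411e-6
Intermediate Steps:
s(C, f) = -16*C - 16*f
p = -611758932944 (p = (-1719875 - 1974143)*(191592 + (-16*1490 - 16*134)) = -3694018*(191592 + (-23840 - 2144)) = -3694018*(191592 - 25984) = -3694018*165608 = -611758932944)
(-4293765 + ((-1573802 + 940388) + 1598543))/(n(-1950, 698) + p) = (-4293765 + ((-1573802 + 940388) + 1598543))/(698 - 611758932944) = (-4293765 + (-633414 + 1598543))/(-611758932246) = (-4293765 + 965129)*(-1/611758932246) = -3328636*(-1/611758932246) = 1664318/305879466123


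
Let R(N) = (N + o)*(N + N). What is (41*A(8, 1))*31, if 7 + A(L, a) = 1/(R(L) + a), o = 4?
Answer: -1715850/193 ≈ -8890.4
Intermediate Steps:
R(N) = 2*N*(4 + N) (R(N) = (N + 4)*(N + N) = (4 + N)*(2*N) = 2*N*(4 + N))
A(L, a) = -7 + 1/(a + 2*L*(4 + L)) (A(L, a) = -7 + 1/(2*L*(4 + L) + a) = -7 + 1/(a + 2*L*(4 + L)))
(41*A(8, 1))*31 = (41*((1 - 7*1 - 14*8*(4 + 8))/(1 + 2*8*(4 + 8))))*31 = (41*((1 - 7 - 14*8*12)/(1 + 2*8*12)))*31 = (41*((1 - 7 - 1344)/(1 + 192)))*31 = (41*(-1350/193))*31 = -55350/193*31 = -1715850/193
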